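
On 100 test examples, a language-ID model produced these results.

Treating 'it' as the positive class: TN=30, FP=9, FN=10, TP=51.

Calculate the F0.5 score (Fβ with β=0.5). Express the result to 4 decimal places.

Fβ = (1+β²)·TP / ((1+β²)·TP + β²·FN + FP), with β²=1/4
= 1.25·51 / (1.25·51 + 0.25·10 + 9) = 0.8472

0.8472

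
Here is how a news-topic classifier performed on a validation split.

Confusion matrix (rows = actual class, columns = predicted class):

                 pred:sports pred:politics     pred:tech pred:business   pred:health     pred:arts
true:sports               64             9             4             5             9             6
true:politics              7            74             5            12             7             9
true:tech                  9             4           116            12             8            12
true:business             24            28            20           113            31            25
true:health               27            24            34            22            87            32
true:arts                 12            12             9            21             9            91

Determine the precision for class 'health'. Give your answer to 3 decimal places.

Treat 'health' as positive and all other classes as negative.
precision = TP/(TP+FP).
health: TP=87, FP=9+7+8+31+9=64 → 87/151 = 0.5762

0.576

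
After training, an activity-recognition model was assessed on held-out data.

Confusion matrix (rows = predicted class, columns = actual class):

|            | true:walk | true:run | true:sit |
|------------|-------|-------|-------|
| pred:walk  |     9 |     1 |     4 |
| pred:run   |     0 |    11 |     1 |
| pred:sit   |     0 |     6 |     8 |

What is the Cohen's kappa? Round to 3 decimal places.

0.554

Observed agreement pₒ = trace/N = 28/40 = 0.7000
Expected agreement pₑ = Σ (rowᵢ·colᵢ)/N² = (9·14 + 18·12 + 13·14)/40² = 0.3275
κ = (pₒ − pₑ)/(1 − pₑ) = (0.7000 − 0.3275)/(1 − 0.3275) = 0.554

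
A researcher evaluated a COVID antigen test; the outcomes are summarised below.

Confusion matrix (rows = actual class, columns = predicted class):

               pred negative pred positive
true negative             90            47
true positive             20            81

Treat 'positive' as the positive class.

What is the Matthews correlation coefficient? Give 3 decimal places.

0.455

MCC = (TP·TN − FP·FN) / √((TP+FP)(TP+FN)(TN+FP)(TN+FN))
Numerator = 81·90 − 47·20 = 6350
Denominator = √(128·101·137·110) = √194824960 = 13957.9712
MCC = 6350 / 13957.9712 = 0.455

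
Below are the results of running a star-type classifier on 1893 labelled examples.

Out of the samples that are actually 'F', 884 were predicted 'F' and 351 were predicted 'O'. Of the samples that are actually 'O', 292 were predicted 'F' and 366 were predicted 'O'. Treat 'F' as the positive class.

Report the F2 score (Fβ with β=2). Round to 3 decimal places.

0.723

Fβ = (1+β²)·TP / ((1+β²)·TP + β²·FN + FP), with β²=4
= 5·884 / (5·884 + 4·351 + 292) = 0.723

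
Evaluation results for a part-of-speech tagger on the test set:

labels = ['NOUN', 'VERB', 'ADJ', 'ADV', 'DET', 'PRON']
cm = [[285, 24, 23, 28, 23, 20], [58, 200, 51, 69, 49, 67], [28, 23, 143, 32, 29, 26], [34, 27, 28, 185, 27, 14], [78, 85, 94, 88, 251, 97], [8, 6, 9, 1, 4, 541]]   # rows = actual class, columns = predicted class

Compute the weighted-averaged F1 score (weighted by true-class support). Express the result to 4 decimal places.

Per-class F1 score (2·TP/(2·TP+FP+FN)):
  NOUN: TP=285, FP=58+28+34+78+8=206, FN=24+23+28+23+20=118 → 570/894 = 0.63758
  VERB: TP=200, FP=24+23+27+85+6=165, FN=58+51+69+49+67=294 → 400/859 = 0.46566
  ADJ: TP=143, FP=23+51+28+94+9=205, FN=28+23+32+29+26=138 → 286/629 = 0.45469
  ADV: TP=185, FP=28+69+32+88+1=218, FN=34+27+28+27+14=130 → 370/718 = 0.51532
  DET: TP=251, FP=23+49+29+27+4=132, FN=78+85+94+88+97=442 → 502/1076 = 0.46654
  PRON: TP=541, FP=20+67+26+14+97=224, FN=8+6+9+1+4=28 → 1082/1334 = 0.81109
Weighted-F1 score = Σ (supportᵢ/N)·F1 scoreᵢ with N=2755: (403/2755)·0.63758 + (494/2755)·0.46566 + (281/2755)·0.45469 + (315/2755)·0.51532 + (693/2755)·0.46654 + (569/2755)·0.81109 = 0.5669

0.5669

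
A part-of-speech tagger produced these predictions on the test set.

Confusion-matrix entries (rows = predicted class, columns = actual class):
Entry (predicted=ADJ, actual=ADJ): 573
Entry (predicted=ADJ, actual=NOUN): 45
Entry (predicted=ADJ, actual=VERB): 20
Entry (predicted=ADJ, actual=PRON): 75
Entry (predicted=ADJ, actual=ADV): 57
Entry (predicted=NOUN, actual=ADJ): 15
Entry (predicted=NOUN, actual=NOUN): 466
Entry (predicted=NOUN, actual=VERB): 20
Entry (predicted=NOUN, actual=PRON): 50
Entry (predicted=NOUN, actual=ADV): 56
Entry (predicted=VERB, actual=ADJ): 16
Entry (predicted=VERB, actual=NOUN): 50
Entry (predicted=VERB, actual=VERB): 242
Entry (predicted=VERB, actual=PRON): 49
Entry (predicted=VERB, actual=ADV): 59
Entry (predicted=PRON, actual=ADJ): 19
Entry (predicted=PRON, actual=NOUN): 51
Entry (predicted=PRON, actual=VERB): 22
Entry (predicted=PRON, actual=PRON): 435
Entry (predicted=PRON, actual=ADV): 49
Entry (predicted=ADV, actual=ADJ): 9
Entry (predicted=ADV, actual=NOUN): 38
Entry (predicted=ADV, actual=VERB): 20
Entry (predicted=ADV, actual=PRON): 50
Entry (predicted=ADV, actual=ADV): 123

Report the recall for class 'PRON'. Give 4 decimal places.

0.6601

Treat 'PRON' as positive and all other classes as negative.
recall = TP/(TP+FN).
PRON: TP=435, FN=75+50+49+50=224 → 435/659 = 0.66009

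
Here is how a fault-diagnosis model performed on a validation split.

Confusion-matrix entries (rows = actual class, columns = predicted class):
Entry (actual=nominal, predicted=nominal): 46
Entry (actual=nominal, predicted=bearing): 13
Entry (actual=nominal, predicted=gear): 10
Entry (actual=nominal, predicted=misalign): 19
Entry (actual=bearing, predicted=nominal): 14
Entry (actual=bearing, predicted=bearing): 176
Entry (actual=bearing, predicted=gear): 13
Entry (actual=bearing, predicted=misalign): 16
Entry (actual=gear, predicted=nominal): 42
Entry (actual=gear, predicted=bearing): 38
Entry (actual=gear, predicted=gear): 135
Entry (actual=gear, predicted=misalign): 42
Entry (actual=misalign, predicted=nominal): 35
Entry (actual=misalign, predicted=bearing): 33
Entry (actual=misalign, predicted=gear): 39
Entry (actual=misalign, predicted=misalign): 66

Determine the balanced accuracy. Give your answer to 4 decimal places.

0.5583

Balanced accuracy = mean of per-class recall.
  nominal: recall = 46/88 = 0.52273
  bearing: recall = 176/219 = 0.80365
  gear: recall = 135/257 = 0.52529
  misalign: recall = 66/173 = 0.38150
Mean = (0.52273 + 0.80365 + 0.52529 + 0.38150) / 4 = 0.5583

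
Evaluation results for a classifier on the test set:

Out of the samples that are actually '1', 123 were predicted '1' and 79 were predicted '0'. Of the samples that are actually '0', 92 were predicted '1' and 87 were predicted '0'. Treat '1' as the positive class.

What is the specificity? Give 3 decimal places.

Specificity = TN/(TN+FP) = 87/(87+92) = 0.486

0.486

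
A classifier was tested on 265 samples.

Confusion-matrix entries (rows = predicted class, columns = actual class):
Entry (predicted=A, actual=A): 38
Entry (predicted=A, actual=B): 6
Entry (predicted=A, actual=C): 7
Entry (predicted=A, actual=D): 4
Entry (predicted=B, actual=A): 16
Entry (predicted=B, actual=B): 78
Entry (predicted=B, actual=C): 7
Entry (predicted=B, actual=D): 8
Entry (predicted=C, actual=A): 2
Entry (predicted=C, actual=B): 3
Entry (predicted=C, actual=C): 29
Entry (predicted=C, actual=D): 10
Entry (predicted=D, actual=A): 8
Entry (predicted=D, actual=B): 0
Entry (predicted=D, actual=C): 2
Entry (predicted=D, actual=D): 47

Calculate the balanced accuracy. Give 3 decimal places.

Balanced accuracy = mean of per-class recall.
  A: recall = 38/64 = 0.5938
  B: recall = 78/87 = 0.8966
  C: recall = 29/45 = 0.6444
  D: recall = 47/69 = 0.6812
Mean = (0.5938 + 0.8966 + 0.6444 + 0.6812) / 4 = 0.704

0.704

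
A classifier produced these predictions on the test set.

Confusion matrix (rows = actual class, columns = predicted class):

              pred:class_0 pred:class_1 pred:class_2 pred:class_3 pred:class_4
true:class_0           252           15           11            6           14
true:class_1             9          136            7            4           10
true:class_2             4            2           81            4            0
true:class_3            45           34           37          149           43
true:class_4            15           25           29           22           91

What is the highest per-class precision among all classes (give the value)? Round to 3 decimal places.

0.805

Per-class precision (TP/(TP+FP)):
  class_0: TP=252, FP=9+4+45+15=73 → 252/325 = 0.7754
  class_1: TP=136, FP=15+2+34+25=76 → 136/212 = 0.6415
  class_2: TP=81, FP=11+7+37+29=84 → 81/165 = 0.4909
  class_3: TP=149, FP=6+4+4+22=36 → 149/185 = 0.8054
  class_4: TP=91, FP=14+10+0+43=67 → 91/158 = 0.5759
Highest is class 'class_3' with precision = 0.805.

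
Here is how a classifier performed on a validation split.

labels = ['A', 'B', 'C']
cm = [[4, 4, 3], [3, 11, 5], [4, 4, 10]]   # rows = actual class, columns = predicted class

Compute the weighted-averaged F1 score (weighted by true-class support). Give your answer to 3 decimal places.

Per-class F1 score (2·TP/(2·TP+FP+FN)):
  A: TP=4, FP=3+4=7, FN=4+3=7 → 8/22 = 0.3636
  B: TP=11, FP=4+4=8, FN=3+5=8 → 22/38 = 0.5789
  C: TP=10, FP=3+5=8, FN=4+4=8 → 20/36 = 0.5556
Weighted-F1 score = Σ (supportᵢ/N)·F1 scoreᵢ with N=48: (11/48)·0.3636 + (19/48)·0.5789 + (18/48)·0.5556 = 0.521

0.521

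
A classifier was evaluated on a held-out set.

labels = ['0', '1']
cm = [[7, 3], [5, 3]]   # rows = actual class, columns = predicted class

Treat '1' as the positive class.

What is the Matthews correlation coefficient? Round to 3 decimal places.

0.079

MCC = (TP·TN − FP·FN) / √((TP+FP)(TP+FN)(TN+FP)(TN+FN))
Numerator = 3·7 − 3·5 = 6
Denominator = √(6·8·10·12) = √5760 = 75.8947
MCC = 6 / 75.8947 = 0.079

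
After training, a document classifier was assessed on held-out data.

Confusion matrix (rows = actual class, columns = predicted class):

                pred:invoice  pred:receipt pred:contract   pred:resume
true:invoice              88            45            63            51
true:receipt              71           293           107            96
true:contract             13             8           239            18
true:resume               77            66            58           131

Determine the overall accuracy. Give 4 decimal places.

0.5274

Accuracy = trace / total = (88+293+239+131=751) / 1424 = 751/1424 = 0.5274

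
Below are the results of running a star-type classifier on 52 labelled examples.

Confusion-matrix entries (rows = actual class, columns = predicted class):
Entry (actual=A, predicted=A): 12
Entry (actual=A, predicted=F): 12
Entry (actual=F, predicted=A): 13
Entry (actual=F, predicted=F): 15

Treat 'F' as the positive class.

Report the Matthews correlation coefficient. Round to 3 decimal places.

MCC = (TP·TN − FP·FN) / √((TP+FP)(TP+FN)(TN+FP)(TN+FN))
Numerator = 15·12 − 12·13 = 24
Denominator = √(27·28·24·25) = √453600 = 673.4983
MCC = 24 / 673.4983 = 0.036

0.036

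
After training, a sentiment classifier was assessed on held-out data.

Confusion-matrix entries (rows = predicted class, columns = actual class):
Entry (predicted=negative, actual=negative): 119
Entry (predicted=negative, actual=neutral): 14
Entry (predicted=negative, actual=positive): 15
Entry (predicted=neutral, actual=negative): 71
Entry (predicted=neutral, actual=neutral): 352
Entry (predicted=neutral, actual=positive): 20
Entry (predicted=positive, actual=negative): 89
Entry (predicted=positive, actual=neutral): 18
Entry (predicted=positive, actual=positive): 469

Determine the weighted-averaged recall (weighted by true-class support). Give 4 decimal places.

0.8055

Per-class recall (TP/(TP+FN)):
  negative: TP=119, FN=71+89=160 → 119/279 = 0.42652
  neutral: TP=352, FN=14+18=32 → 352/384 = 0.91667
  positive: TP=469, FN=15+20=35 → 469/504 = 0.93056
Weighted-recall = Σ (supportᵢ/N)·recallᵢ with N=1167: (279/1167)·0.42652 + (384/1167)·0.91667 + (504/1167)·0.93056 = 0.8055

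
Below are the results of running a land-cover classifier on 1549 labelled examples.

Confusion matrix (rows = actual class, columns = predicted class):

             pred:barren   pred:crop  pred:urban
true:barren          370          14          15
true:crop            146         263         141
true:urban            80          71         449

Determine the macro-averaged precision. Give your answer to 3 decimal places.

Per-class precision (TP/(TP+FP)):
  barren: TP=370, FP=146+80=226 → 370/596 = 0.6208
  crop: TP=263, FP=14+71=85 → 263/348 = 0.7557
  urban: TP=449, FP=15+141=156 → 449/605 = 0.7421
Macro-precision = mean = (0.6208 + 0.7557 + 0.7421) / 3 = 0.706

0.706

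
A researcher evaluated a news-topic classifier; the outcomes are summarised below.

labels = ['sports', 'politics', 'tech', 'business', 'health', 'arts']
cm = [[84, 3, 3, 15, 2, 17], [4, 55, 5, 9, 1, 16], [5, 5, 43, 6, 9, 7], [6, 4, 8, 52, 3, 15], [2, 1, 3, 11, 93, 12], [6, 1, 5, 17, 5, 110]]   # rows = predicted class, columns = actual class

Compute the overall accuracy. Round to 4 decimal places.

Accuracy = trace / total = (84+55+43+52+93+110=437) / 643 = 437/643 = 0.6796

0.6796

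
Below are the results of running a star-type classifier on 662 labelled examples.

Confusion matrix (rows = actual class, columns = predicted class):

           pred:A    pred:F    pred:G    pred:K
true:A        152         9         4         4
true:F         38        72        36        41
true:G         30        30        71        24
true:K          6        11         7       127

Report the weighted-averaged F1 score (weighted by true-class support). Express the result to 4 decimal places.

0.6169

Per-class F1 score (2·TP/(2·TP+FP+FN)):
  A: TP=152, FP=38+30+6=74, FN=9+4+4=17 → 304/395 = 0.76962
  F: TP=72, FP=9+30+11=50, FN=38+36+41=115 → 144/309 = 0.46602
  G: TP=71, FP=4+36+7=47, FN=30+30+24=84 → 142/273 = 0.52015
  K: TP=127, FP=4+41+24=69, FN=6+11+7=24 → 254/347 = 0.73199
Weighted-F1 score = Σ (supportᵢ/N)·F1 scoreᵢ with N=662: (169/662)·0.76962 + (187/662)·0.46602 + (155/662)·0.52015 + (151/662)·0.73199 = 0.6169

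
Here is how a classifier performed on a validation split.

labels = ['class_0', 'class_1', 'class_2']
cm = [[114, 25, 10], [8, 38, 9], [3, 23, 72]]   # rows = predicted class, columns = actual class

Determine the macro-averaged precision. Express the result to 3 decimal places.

0.730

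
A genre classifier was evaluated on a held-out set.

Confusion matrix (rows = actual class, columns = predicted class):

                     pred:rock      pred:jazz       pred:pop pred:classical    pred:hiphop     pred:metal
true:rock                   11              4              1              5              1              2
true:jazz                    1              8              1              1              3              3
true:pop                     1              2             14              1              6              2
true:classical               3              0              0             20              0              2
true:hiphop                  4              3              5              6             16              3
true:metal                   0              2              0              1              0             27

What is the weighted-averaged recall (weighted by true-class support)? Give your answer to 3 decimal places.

Per-class recall (TP/(TP+FN)):
  rock: TP=11, FN=4+1+5+1+2=13 → 11/24 = 0.4583
  jazz: TP=8, FN=1+1+1+3+3=9 → 8/17 = 0.4706
  pop: TP=14, FN=1+2+1+6+2=12 → 14/26 = 0.5385
  classical: TP=20, FN=3+0+0+0+2=5 → 20/25 = 0.8000
  hiphop: TP=16, FN=4+3+5+6+3=21 → 16/37 = 0.4324
  metal: TP=27, FN=0+2+0+1+0=3 → 27/30 = 0.9000
Weighted-recall = Σ (supportᵢ/N)·recallᵢ with N=159: (24/159)·0.4583 + (17/159)·0.4706 + (26/159)·0.5385 + (25/159)·0.8000 + (37/159)·0.4324 + (30/159)·0.9000 = 0.604

0.604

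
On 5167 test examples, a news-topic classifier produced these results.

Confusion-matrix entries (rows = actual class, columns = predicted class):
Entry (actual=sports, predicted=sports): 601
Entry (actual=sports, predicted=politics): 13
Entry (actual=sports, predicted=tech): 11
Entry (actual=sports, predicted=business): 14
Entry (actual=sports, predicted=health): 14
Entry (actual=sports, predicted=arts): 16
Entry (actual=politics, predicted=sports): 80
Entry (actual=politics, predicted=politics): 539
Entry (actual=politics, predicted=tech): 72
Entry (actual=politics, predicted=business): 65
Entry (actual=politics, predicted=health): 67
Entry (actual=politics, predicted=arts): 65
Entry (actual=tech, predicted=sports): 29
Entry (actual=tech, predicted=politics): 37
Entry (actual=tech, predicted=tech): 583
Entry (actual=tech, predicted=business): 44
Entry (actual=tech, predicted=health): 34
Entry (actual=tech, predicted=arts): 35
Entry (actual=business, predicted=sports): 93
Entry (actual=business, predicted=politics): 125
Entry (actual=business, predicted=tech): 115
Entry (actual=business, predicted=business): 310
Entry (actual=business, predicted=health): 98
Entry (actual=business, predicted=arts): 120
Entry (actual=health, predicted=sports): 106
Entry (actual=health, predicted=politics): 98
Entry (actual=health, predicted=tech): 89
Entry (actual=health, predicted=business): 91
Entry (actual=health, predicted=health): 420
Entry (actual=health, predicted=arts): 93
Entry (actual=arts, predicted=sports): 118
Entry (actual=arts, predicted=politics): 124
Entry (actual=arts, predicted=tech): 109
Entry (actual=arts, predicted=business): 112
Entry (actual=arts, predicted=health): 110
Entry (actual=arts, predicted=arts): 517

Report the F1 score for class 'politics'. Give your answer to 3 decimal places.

One-vs-rest for 'politics': TP = diagonal; FP = other classes predicted 'politics'; FN = 'politics' predicted as other.
F1 score = 2·TP/(2·TP+FP+FN).
politics: TP=539, FP=13+37+125+98+124=397, FN=80+72+65+67+65=349 → 1078/1824 = 0.5910

0.591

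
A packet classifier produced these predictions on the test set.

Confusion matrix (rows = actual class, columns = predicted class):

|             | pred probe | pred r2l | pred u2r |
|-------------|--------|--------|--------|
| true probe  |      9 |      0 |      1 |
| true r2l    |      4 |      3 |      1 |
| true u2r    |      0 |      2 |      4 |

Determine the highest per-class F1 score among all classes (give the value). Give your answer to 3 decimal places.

Per-class F1 score (2·TP/(2·TP+FP+FN)):
  probe: TP=9, FP=4+0=4, FN=0+1=1 → 18/23 = 0.7826
  r2l: TP=3, FP=0+2=2, FN=4+1=5 → 6/13 = 0.4615
  u2r: TP=4, FP=1+1=2, FN=0+2=2 → 8/12 = 0.6667
Highest is class 'probe' with F1 score = 0.783.

0.783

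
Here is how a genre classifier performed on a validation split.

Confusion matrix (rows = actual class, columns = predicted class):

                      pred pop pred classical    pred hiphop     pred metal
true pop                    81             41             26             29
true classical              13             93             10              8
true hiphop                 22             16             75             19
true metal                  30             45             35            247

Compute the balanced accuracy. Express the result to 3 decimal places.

Balanced accuracy = mean of per-class recall.
  pop: recall = 81/177 = 0.4576
  classical: recall = 93/124 = 0.7500
  hiphop: recall = 75/132 = 0.5682
  metal: recall = 247/357 = 0.6919
Mean = (0.4576 + 0.7500 + 0.5682 + 0.6919) / 4 = 0.617

0.617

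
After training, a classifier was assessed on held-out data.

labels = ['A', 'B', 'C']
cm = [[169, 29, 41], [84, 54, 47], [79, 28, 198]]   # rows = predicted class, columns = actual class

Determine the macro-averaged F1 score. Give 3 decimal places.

0.542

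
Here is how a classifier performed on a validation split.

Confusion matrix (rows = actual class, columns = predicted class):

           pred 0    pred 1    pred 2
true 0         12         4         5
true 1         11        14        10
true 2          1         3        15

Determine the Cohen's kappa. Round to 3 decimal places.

0.332

Observed agreement pₒ = trace/N = 41/75 = 0.5467
Expected agreement pₑ = Σ (rowᵢ·colᵢ)/N² = (21·24 + 35·21 + 19·30)/75² = 0.3216
κ = (pₒ − pₑ)/(1 − pₑ) = (0.5467 − 0.3216)/(1 − 0.3216) = 0.332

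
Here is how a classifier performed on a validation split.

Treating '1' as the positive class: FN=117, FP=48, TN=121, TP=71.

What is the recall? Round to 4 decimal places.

Recall = TP/(TP+FN) = 71/(71+117) = 71/188 = 0.3777

0.3777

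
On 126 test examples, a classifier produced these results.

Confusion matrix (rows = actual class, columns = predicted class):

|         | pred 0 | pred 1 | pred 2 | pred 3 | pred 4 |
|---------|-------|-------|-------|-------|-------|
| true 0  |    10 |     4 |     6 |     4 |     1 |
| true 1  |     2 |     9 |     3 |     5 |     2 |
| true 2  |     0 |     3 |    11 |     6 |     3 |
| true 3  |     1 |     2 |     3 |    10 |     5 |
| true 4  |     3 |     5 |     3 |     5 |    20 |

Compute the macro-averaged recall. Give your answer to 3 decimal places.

0.468

Per-class recall (TP/(TP+FN)):
  0: TP=10, FN=4+6+4+1=15 → 10/25 = 0.4000
  1: TP=9, FN=2+3+5+2=12 → 9/21 = 0.4286
  2: TP=11, FN=0+3+6+3=12 → 11/23 = 0.4783
  3: TP=10, FN=1+2+3+5=11 → 10/21 = 0.4762
  4: TP=20, FN=3+5+3+5=16 → 20/36 = 0.5556
Macro-recall = mean = (0.4000 + 0.4286 + 0.4783 + 0.4762 + 0.5556) / 5 = 0.468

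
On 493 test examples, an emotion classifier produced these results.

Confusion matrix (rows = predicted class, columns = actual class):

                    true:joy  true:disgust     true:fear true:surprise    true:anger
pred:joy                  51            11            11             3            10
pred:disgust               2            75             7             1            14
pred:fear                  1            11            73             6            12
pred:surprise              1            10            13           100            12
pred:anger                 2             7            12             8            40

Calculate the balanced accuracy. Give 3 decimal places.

Balanced accuracy = mean of per-class recall.
  joy: recall = 51/57 = 0.8947
  disgust: recall = 75/114 = 0.6579
  fear: recall = 73/116 = 0.6293
  surprise: recall = 100/118 = 0.8475
  anger: recall = 40/88 = 0.4545
Mean = (0.8947 + 0.6579 + 0.6293 + 0.8475 + 0.4545) / 5 = 0.697

0.697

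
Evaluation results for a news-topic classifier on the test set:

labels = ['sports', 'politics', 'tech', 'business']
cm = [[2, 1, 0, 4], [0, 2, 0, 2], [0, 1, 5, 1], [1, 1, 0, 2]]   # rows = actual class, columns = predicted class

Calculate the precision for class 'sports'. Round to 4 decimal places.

Treat 'sports' as positive and all other classes as negative.
precision = TP/(TP+FP).
sports: TP=2, FP=0+0+1=1 → 2/3 = 0.66667

0.6667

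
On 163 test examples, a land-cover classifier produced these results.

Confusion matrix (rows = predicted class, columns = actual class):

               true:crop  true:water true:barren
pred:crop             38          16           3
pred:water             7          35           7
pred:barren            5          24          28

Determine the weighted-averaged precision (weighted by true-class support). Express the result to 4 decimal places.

Per-class precision (TP/(TP+FP)):
  crop: TP=38, FP=16+3=19 → 38/57 = 0.66667
  water: TP=35, FP=7+7=14 → 35/49 = 0.71429
  barren: TP=28, FP=5+24=29 → 28/57 = 0.49123
Weighted-precision = Σ (supportᵢ/N)·precisionᵢ with N=163: (50/163)·0.66667 + (75/163)·0.71429 + (38/163)·0.49123 = 0.6477

0.6477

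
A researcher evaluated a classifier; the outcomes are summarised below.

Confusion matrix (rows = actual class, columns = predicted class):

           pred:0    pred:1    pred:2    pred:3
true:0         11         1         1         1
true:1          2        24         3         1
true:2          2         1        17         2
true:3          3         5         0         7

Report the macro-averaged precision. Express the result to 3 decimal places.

0.708

Per-class precision (TP/(TP+FP)):
  0: TP=11, FP=2+2+3=7 → 11/18 = 0.6111
  1: TP=24, FP=1+1+5=7 → 24/31 = 0.7742
  2: TP=17, FP=1+3+0=4 → 17/21 = 0.8095
  3: TP=7, FP=1+1+2=4 → 7/11 = 0.6364
Macro-precision = mean = (0.6111 + 0.7742 + 0.8095 + 0.6364) / 4 = 0.708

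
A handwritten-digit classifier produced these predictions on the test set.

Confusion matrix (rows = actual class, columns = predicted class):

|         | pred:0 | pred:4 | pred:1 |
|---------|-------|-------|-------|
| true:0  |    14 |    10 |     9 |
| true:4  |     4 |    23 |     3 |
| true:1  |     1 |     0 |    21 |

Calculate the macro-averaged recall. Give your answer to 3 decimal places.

Per-class recall (TP/(TP+FN)):
  0: TP=14, FN=10+9=19 → 14/33 = 0.4242
  4: TP=23, FN=4+3=7 → 23/30 = 0.7667
  1: TP=21, FN=1+0=1 → 21/22 = 0.9545
Macro-recall = mean = (0.4242 + 0.7667 + 0.9545) / 3 = 0.715

0.715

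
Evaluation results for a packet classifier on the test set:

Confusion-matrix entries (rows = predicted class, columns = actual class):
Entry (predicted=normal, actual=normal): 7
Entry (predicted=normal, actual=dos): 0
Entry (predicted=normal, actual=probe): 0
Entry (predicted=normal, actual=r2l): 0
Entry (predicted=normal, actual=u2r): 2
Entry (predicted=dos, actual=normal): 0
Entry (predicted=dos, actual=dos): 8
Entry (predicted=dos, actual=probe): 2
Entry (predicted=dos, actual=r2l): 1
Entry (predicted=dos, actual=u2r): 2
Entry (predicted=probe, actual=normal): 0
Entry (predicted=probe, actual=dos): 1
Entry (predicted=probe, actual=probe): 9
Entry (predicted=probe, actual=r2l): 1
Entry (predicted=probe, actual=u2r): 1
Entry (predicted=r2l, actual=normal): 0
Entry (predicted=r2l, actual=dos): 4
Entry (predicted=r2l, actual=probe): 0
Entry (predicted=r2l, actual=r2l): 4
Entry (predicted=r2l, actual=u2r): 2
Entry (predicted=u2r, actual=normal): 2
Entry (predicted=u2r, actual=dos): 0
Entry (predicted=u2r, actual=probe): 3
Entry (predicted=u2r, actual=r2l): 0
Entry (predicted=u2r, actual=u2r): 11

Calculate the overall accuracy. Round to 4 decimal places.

0.6500

Accuracy = trace / total = (7+8+9+4+11=39) / 60 = 39/60 = 0.6500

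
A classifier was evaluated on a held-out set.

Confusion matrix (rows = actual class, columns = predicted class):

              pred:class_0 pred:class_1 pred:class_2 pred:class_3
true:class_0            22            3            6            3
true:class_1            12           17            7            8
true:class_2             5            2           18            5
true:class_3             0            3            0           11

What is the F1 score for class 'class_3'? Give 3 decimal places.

Take TP from the diagonal, FP from the rest of the 'class_3' prediction marginal, FN from the rest of the 'class_3' actual marginal.
F1 score = 2·TP/(2·TP+FP+FN).
class_3: TP=11, FP=3+8+5=16, FN=0+3+0=3 → 22/41 = 0.5366

0.537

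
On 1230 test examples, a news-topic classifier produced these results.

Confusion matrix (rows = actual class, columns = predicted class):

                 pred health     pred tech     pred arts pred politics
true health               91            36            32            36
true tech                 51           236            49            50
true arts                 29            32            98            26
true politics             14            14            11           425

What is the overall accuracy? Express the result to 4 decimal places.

Accuracy = trace / total = (91+236+98+425=850) / 1230 = 850/1230 = 0.6911

0.6911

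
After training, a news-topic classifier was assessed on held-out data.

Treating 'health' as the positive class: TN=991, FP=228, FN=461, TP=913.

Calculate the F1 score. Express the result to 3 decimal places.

Precision = TP/(TP+FP) = 913/1141 = 0.8002
Recall = TP/(TP+FN) = 913/1374 = 0.6645
F1 = 2·TP/(2·TP+FP+FN) = 1826/2515 = 0.726

0.726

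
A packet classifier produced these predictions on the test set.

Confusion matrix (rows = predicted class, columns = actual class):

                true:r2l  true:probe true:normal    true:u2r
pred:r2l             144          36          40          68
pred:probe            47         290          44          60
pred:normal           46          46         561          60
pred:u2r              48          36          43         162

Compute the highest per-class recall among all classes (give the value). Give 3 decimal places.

Per-class recall (TP/(TP+FN)):
  r2l: TP=144, FN=47+46+48=141 → 144/285 = 0.5053
  probe: TP=290, FN=36+46+36=118 → 290/408 = 0.7108
  normal: TP=561, FN=40+44+43=127 → 561/688 = 0.8154
  u2r: TP=162, FN=68+60+60=188 → 162/350 = 0.4629
Highest is class 'normal' with recall = 0.815.

0.815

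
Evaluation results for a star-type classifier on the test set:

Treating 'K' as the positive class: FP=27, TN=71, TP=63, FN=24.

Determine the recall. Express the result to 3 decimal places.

0.724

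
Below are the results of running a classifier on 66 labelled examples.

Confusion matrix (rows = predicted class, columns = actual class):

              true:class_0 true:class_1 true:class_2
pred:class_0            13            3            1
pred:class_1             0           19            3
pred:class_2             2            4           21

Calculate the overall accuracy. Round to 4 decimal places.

0.8030

Accuracy = trace / total = (13+19+21=53) / 66 = 53/66 = 0.8030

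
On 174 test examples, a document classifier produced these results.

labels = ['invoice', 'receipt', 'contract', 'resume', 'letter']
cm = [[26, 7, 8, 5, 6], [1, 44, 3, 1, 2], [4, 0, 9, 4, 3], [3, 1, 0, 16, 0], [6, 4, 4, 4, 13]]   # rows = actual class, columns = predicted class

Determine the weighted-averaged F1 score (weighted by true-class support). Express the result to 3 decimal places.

0.615

Per-class F1 score (2·TP/(2·TP+FP+FN)):
  invoice: TP=26, FP=1+4+3+6=14, FN=7+8+5+6=26 → 52/92 = 0.5652
  receipt: TP=44, FP=7+0+1+4=12, FN=1+3+1+2=7 → 88/107 = 0.8224
  contract: TP=9, FP=8+3+0+4=15, FN=4+0+4+3=11 → 18/44 = 0.4091
  resume: TP=16, FP=5+1+4+4=14, FN=3+1+0+0=4 → 32/50 = 0.6400
  letter: TP=13, FP=6+2+3+0=11, FN=6+4+4+4=18 → 26/55 = 0.4727
Weighted-F1 score = Σ (supportᵢ/N)·F1 scoreᵢ with N=174: (52/174)·0.5652 + (51/174)·0.8224 + (20/174)·0.4091 + (20/174)·0.6400 + (31/174)·0.4727 = 0.615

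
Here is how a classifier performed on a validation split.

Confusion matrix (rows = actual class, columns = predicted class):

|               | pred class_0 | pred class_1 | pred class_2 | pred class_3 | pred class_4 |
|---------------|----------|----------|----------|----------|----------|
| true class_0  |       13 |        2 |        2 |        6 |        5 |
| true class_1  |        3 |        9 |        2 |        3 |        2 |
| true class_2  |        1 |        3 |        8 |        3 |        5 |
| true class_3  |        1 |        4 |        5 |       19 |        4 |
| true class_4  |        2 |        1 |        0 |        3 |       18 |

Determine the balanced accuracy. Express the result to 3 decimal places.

0.533

Balanced accuracy = mean of per-class recall.
  class_0: recall = 13/28 = 0.4643
  class_1: recall = 9/19 = 0.4737
  class_2: recall = 8/20 = 0.4000
  class_3: recall = 19/33 = 0.5758
  class_4: recall = 18/24 = 0.7500
Mean = (0.4643 + 0.4737 + 0.4000 + 0.5758 + 0.7500) / 5 = 0.533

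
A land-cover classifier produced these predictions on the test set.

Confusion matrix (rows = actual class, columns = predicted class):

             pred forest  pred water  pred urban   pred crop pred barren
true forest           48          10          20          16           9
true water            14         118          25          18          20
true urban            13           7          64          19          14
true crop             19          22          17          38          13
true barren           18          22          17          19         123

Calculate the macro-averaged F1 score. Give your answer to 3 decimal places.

0.514

Per-class F1 score (2·TP/(2·TP+FP+FN)):
  forest: TP=48, FP=14+13+19+18=64, FN=10+20+16+9=55 → 96/215 = 0.4465
  water: TP=118, FP=10+7+22+22=61, FN=14+25+18+20=77 → 236/374 = 0.6310
  urban: TP=64, FP=20+25+17+17=79, FN=13+7+19+14=53 → 128/260 = 0.4923
  crop: TP=38, FP=16+18+19+19=72, FN=19+22+17+13=71 → 76/219 = 0.3470
  barren: TP=123, FP=9+20+14+13=56, FN=18+22+17+19=76 → 246/378 = 0.6508
Macro-F1 score = mean = (0.4465 + 0.6310 + 0.4923 + 0.3470 + 0.6508) / 5 = 0.514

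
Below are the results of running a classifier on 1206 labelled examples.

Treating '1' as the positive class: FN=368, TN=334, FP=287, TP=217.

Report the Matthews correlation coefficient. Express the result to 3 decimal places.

MCC = (TP·TN − FP·FN) / √((TP+FP)(TP+FN)(TN+FP)(TN+FN))
Numerator = 217·334 − 287·368 = -33138
Denominator = √(504·585·621·702) = √128533139280 = 358515.1870
MCC = -33138 / 358515.1870 = -0.092

-0.092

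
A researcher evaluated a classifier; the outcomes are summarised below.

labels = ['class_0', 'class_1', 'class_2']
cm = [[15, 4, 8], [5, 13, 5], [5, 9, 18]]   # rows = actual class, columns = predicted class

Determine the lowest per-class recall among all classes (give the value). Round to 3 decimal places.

Per-class recall (TP/(TP+FN)):
  class_0: TP=15, FN=4+8=12 → 15/27 = 0.5556
  class_1: TP=13, FN=5+5=10 → 13/23 = 0.5652
  class_2: TP=18, FN=5+9=14 → 18/32 = 0.5625
Lowest is class 'class_0' with recall = 0.556.

0.556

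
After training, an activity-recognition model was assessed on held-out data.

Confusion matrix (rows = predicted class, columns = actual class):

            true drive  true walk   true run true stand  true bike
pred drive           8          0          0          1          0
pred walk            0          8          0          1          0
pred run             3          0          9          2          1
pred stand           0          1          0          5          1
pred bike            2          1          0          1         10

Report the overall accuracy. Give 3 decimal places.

0.741

Accuracy = trace / total = (8+8+9+5+10=40) / 54 = 40/54 = 0.741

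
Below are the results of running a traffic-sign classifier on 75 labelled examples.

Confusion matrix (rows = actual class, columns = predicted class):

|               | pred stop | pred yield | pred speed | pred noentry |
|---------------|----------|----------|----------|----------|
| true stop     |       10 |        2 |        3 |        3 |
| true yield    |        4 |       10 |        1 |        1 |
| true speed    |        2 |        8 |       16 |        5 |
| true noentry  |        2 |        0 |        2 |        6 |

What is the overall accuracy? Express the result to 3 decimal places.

Accuracy = trace / total = (10+10+16+6=42) / 75 = 42/75 = 0.560

0.560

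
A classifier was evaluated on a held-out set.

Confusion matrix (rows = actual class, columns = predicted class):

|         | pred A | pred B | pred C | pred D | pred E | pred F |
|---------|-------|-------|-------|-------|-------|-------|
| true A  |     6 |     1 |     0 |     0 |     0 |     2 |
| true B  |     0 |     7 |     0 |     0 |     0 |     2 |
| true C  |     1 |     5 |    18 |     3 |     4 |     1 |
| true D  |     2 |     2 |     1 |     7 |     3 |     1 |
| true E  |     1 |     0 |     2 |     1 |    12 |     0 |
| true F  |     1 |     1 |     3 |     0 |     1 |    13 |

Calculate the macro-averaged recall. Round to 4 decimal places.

0.6464

Per-class recall (TP/(TP+FN)):
  A: TP=6, FN=1+0+0+0+2=3 → 6/9 = 0.66667
  B: TP=7, FN=0+0+0+0+2=2 → 7/9 = 0.77778
  C: TP=18, FN=1+5+3+4+1=14 → 18/32 = 0.56250
  D: TP=7, FN=2+2+1+3+1=9 → 7/16 = 0.43750
  E: TP=12, FN=1+0+2+1+0=4 → 12/16 = 0.75000
  F: TP=13, FN=1+1+3+0+1=6 → 13/19 = 0.68421
Macro-recall = mean = (0.66667 + 0.77778 + 0.56250 + 0.43750 + 0.75000 + 0.68421) / 6 = 0.6464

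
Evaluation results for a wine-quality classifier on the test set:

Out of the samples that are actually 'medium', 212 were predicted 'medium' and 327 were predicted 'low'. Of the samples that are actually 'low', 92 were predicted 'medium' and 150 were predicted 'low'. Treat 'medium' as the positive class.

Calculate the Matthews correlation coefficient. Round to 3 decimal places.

0.012

MCC = (TP·TN − FP·FN) / √((TP+FP)(TP+FN)(TN+FP)(TN+FN))
Numerator = 212·150 − 92·327 = 1716
Denominator = √(304·539·242·477) = √18914553504 = 137530.1912
MCC = 1716 / 137530.1912 = 0.012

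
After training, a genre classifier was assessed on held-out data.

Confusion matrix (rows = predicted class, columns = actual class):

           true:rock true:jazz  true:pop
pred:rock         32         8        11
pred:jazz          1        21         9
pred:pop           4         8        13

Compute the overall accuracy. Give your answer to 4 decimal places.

0.6168

Accuracy = trace / total = (32+21+13=66) / 107 = 66/107 = 0.6168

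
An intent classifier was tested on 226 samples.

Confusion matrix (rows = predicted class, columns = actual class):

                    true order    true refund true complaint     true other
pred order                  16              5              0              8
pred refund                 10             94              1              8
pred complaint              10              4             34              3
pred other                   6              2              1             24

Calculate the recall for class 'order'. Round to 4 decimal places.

recall = TP/(TP+FN).
order: TP=16, FN=10+10+6=26 → 16/42 = 0.38095

0.3810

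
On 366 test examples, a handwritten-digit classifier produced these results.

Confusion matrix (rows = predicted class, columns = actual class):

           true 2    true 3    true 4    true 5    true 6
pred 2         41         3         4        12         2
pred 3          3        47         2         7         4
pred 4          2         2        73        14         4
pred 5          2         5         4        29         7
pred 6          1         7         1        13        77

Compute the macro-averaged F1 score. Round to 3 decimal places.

Per-class F1 score (2·TP/(2·TP+FP+FN)):
  2: TP=41, FP=3+4+12+2=21, FN=3+2+2+1=8 → 82/111 = 0.7387
  3: TP=47, FP=3+2+7+4=16, FN=3+2+5+7=17 → 94/127 = 0.7402
  4: TP=73, FP=2+2+14+4=22, FN=4+2+4+1=11 → 146/179 = 0.8156
  5: TP=29, FP=2+5+4+7=18, FN=12+7+14+13=46 → 58/122 = 0.4754
  6: TP=77, FP=1+7+1+13=22, FN=2+4+4+7=17 → 154/193 = 0.7979
Macro-F1 score = mean = (0.7387 + 0.7402 + 0.8156 + 0.4754 + 0.7979) / 5 = 0.714

0.714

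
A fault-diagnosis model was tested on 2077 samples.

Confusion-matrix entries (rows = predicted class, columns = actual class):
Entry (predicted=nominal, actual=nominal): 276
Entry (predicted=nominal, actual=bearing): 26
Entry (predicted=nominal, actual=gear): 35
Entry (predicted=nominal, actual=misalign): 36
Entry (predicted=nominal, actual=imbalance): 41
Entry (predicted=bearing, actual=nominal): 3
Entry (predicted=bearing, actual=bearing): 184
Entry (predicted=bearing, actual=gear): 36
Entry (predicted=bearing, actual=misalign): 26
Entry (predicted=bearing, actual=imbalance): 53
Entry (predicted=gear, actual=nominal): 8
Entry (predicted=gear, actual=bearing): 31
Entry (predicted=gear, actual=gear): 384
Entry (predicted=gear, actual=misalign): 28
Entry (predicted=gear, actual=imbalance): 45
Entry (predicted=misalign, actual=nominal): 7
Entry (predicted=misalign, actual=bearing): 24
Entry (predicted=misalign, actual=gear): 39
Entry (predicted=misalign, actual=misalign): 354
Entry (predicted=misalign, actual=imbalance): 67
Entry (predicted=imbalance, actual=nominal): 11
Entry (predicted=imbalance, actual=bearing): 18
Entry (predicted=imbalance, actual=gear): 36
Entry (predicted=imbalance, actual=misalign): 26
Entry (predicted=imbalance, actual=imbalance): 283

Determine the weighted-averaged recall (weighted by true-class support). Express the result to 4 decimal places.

Per-class recall (TP/(TP+FN)):
  nominal: TP=276, FN=3+8+7+11=29 → 276/305 = 0.90492
  bearing: TP=184, FN=26+31+24+18=99 → 184/283 = 0.65018
  gear: TP=384, FN=35+36+39+36=146 → 384/530 = 0.72453
  misalign: TP=354, FN=36+26+28+26=116 → 354/470 = 0.75319
  imbalance: TP=283, FN=41+53+45+67=206 → 283/489 = 0.57873
Weighted-recall = Σ (supportᵢ/N)·recallᵢ with N=2077: (305/2077)·0.90492 + (283/2077)·0.65018 + (530/2077)·0.72453 + (470/2077)·0.75319 + (489/2077)·0.57873 = 0.7130

0.7130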